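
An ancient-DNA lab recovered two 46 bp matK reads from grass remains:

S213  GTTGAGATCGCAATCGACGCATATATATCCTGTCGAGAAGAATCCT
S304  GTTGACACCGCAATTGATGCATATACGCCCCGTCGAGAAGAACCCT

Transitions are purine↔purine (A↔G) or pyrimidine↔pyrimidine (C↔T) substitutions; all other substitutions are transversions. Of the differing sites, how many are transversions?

1

Differing sites — 6:G/C (Tv); 8:T/C (Ti); 15:C/T (Ti); 18:C/T (Ti); 26:T/C (Ti); 27:A/G (Ti); 28:T/C (Ti); 31:T/C (Ti); 43:T/C (Ti).
Of the 9 differences, 8 transitions and 1 transversion, so the answer is 1.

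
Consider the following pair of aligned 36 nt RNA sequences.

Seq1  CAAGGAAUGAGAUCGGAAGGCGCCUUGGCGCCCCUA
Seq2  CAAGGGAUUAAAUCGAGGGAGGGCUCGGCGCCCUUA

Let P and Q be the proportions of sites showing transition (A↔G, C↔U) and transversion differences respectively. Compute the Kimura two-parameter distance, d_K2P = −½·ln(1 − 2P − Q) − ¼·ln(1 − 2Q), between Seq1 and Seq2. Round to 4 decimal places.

Differing sites — 6:A/G (Ti); 9:G/U (Tv); 11:G/A (Ti); 16:G/A (Ti); 17:A/G (Ti); 18:A/G (Ti); 20:G/A (Ti); 21:C/G (Tv); 23:C/G (Tv); 26:U/C (Ti); 34:C/U (Ti).
Of the 11 differences, 8 transitions and 3 transversions over 36 sites: P = 8/36 = 0.222222, Q = 3/36 = 0.083333.
d = −0.5·ln(0.472223) − 0.25·ln(0.833334) = −0.5·(-0.750304) − 0.25·(-0.182321) = 0.4207.

0.4207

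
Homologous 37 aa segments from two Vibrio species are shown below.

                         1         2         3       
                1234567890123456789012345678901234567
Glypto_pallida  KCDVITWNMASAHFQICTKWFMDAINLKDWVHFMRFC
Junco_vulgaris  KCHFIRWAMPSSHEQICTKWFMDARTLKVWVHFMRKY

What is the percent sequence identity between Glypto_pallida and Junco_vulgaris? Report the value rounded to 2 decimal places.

Mismatches occur at site 3 (D/H), site 4 (V/F), site 6 (T/R), site 8 (N/A), site 10 (A/P), site 12 (A/S), site 14 (F/E), site 25 (I/R), site 26 (N/T), site 29 (D/V), site 36 (F/K), site 37 (C/Y).
25 of the 37 sites match, so the percent identity is 25/37 × 100 = 67.57%.

67.57%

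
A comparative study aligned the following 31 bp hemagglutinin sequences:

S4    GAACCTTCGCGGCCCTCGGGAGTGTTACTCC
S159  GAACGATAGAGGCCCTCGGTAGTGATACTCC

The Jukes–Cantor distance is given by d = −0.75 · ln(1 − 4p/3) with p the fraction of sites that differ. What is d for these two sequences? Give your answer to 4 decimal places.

Mismatches occur at site 5 (C→G), site 6 (T→A), site 8 (C→A), site 10 (C→A), site 20 (G→T), site 25 (T→A).
p = 6/31 = 0.193548.
d = −0.75 · ln(1 − (4/3)·0.193548) = −0.75 · ln(0.741936) = −0.75 · (-0.298492) = 0.2239.

0.2239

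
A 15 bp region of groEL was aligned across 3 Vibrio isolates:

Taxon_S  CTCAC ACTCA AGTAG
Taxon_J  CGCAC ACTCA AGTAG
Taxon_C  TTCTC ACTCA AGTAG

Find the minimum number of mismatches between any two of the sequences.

1

Pairwise Hamming distances:
  Taxon_S vs Taxon_J: 1
  Taxon_S vs Taxon_C: 2
  Taxon_J vs Taxon_C: 3
The smallest is 1, between Taxon_S and Taxon_J.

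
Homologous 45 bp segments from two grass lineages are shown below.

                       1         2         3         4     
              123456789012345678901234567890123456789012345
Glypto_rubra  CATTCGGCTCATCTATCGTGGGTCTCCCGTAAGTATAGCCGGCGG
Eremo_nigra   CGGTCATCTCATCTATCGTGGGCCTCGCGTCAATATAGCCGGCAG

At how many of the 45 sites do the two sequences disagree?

Differing sites — 2:A/G; 3:T/G; 6:G/A; 7:G/T; 23:T/C; 27:C/G; 31:A/C; 33:G/A; 44:G/A.
That gives 9 mismatches out of 45 aligned sites, so the Hamming distance is 9.

9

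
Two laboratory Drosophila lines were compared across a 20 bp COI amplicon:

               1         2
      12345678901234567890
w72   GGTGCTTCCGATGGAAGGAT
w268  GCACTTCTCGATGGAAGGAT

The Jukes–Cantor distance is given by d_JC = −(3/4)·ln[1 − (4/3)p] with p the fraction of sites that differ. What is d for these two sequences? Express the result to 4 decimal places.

The sequences differ at positions 2 (G/C), 3 (T/A), 4 (G/C), 5 (C/T), 7 (T/C), 8 (C/T).
p = 6/20 = 0.300000.
d = −0.75 · ln(1 − (4/3)·0.300000) = −0.75 · ln(0.600000) = −0.75 · (-0.510826) = 0.3831.

0.3831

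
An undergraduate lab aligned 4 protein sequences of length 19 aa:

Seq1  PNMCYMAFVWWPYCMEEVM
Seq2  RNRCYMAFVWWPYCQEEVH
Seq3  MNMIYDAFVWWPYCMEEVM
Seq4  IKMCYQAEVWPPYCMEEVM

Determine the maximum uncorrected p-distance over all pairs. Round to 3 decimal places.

Pairwise Hamming distances:
  Seq1 vs Seq2: 4
  Seq1 vs Seq3: 3
  Seq1 vs Seq4: 5
  Seq2 vs Seq3: 6
  Seq2 vs Seq4: 8
  Seq3 vs Seq4: 6
The largest is 8 mismatches, between Seq2 and Seq4; p = 8/19 = 0.421.

0.421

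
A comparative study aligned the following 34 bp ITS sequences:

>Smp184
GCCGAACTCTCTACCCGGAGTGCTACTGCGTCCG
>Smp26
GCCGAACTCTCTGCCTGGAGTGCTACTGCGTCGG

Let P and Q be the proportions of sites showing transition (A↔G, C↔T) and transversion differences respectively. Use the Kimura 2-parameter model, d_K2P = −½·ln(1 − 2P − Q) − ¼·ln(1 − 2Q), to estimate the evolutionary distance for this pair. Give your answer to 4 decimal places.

0.0947

Mismatches occur at site 13 (A↔G, transition), site 16 (C↔T, transition), site 33 (C↔G, transversion).
Of the 3 differences, 2 transitions and 1 transversion over 34 sites: P = 2/34 = 0.058824, Q = 1/34 = 0.029412.
d = −0.5·ln(0.852940) − 0.25·ln(0.941176) = −0.5·(-0.159066) − 0.25·(-0.060625) = 0.0947.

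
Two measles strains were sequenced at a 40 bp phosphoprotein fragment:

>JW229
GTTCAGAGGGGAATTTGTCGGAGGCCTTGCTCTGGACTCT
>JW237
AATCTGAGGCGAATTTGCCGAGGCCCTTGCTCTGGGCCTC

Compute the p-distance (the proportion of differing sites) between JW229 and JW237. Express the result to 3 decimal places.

0.300

Differing sites — 1:G/A; 2:T/A; 5:A/T; 10:G/C; 18:T/C; 21:G/A; 22:A/G; 24:G/C; 36:A/G; 38:T/C; 39:C/T; 40:T/C.
There are 12 differences over 40 sites, so p = 12/40 = 0.300.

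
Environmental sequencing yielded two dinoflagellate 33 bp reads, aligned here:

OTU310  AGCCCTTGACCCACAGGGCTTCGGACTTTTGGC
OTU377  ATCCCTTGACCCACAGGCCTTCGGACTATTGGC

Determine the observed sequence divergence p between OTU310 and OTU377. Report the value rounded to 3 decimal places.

0.091

Mismatches occur at site 2 (G/T), site 18 (G/C), site 28 (T/A).
There are 3 differences over 33 sites, so p = 3/33 = 0.091.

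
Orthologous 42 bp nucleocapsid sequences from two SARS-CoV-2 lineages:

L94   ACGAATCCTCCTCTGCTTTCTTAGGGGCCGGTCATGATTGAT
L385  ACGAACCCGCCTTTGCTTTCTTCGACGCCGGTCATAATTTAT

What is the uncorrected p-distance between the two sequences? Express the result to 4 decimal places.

0.1905

Mismatches occur at site 6 (T↔C), site 9 (T↔G), site 13 (C↔T), site 23 (A↔C), site 25 (G↔A), site 26 (G↔C), site 36 (G↔A), site 40 (G↔T).
There are 8 differences over 42 sites, so p = 8/42 = 0.1905.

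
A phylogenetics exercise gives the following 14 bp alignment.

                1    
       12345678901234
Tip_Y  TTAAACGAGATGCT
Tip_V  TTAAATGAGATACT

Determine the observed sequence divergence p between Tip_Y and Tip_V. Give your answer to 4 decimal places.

0.1429

The sequences differ at positions 6 (C/T), 12 (G/A).
There are 2 differences over 14 sites, so p = 2/14 = 0.1429.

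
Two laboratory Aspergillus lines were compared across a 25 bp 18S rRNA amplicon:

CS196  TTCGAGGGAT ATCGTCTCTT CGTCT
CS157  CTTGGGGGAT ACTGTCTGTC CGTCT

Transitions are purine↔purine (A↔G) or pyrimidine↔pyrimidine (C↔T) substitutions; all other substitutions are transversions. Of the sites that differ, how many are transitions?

6

The sequences differ at positions 1 (T/C, transition), 3 (C/T, transition), 5 (A/G, transition), 12 (T/C, transition), 13 (C/T, transition), 18 (C/G, transversion), 20 (T/C, transition).
Of the 7 differences, 6 transitions and 1 transversion, so the answer is 6.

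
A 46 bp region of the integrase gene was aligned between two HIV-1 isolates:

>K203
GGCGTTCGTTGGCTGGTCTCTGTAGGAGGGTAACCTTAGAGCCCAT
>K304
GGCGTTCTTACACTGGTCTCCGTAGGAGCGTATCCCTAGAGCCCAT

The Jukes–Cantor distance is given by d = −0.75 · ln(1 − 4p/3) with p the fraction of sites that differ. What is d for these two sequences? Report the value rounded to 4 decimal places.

The sequences differ at positions 8 (G/T), 10 (T/A), 11 (G/C), 12 (G/A), 21 (T/C), 29 (G/C), 33 (A/T), 36 (T/C).
p = 8/46 = 0.173913.
d = −0.75 · ln(1 − (4/3)·0.173913) = −0.75 · ln(0.768116) = −0.75 · (-0.263815) = 0.1979.

0.1979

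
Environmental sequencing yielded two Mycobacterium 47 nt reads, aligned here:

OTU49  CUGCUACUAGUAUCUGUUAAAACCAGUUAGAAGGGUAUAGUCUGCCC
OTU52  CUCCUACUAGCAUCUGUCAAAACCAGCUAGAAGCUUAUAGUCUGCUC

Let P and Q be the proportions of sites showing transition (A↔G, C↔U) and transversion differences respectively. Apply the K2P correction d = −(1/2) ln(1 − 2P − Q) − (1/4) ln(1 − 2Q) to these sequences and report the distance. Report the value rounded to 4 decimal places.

Differing sites — 3:G/C (Tv); 11:U/C (Ti); 18:U/C (Ti); 27:U/C (Ti); 34:G/C (Tv); 35:G/U (Tv); 46:C/U (Ti).
Of the 7 differences, 4 transitions and 3 transversions over 47 sites: P = 4/47 = 0.085106, Q = 3/47 = 0.063830.
d = −0.5·ln(0.765958) − 0.25·ln(0.872340) = −0.5·(-0.266628) − 0.25·(-0.136576) = 0.1675.

0.1675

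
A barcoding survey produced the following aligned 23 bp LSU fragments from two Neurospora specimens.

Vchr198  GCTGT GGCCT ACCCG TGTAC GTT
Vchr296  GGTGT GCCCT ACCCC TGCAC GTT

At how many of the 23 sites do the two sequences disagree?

4

Mismatches occur at site 2 (C→G), site 7 (G→C), site 15 (G→C), site 18 (T→C).
That gives 4 mismatches out of 23 aligned sites, so the Hamming distance is 4.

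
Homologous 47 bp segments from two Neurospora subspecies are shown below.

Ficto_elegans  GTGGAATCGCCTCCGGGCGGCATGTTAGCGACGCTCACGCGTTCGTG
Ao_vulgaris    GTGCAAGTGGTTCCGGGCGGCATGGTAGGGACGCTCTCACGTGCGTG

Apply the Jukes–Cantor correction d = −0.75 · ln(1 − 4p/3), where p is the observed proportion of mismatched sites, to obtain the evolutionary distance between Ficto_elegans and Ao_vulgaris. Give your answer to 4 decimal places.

0.2502

Differing sites — 4:G/C; 7:T/G; 8:C/T; 10:C/G; 11:C/T; 25:T/G; 29:C/G; 37:A/T; 39:G/A; 43:T/G.
p = 10/47 = 0.212766.
d = −0.75 · ln(1 − (4/3)·0.212766) = −0.75 · ln(0.716312) = −0.75 · (-0.333639) = 0.2502.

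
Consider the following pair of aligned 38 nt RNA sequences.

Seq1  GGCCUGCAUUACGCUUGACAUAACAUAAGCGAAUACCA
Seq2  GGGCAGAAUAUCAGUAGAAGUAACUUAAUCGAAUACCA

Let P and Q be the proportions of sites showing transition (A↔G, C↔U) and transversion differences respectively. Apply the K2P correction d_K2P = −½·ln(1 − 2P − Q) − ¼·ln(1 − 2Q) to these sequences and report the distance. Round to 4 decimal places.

0.4166

The sequences differ at positions 3 (C/G, transversion), 5 (U/A, transversion), 7 (C/A, transversion), 10 (U/A, transversion), 11 (A/U, transversion), 13 (G/A, transition), 14 (C/G, transversion), 16 (U/A, transversion), 19 (C/A, transversion), 20 (A/G, transition), 25 (A/U, transversion), 29 (G/U, transversion).
Of the 12 differences, 2 transitions and 10 transversions over 38 sites: P = 2/38 = 0.052632, Q = 10/38 = 0.263158.
d = −0.5·ln(0.631578) − 0.25·ln(0.473684) = −0.5·(-0.459534) − 0.25·(-0.747215) = 0.4166.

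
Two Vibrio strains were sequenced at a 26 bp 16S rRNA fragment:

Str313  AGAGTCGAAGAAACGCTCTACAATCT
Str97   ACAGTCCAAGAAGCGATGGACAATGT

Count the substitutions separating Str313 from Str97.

Differing sites — 2:G/C; 7:G/C; 13:A/G; 16:C/A; 18:C/G; 19:T/G; 25:C/G.
That gives 7 mismatches out of 26 aligned sites, so the Hamming distance is 7.

7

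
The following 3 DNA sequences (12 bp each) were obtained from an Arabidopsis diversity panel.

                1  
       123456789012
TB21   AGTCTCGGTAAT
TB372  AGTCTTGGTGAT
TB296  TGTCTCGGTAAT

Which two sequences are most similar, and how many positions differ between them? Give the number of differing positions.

Pairwise Hamming distances:
  TB21 vs TB372: 2
  TB21 vs TB296: 1
  TB372 vs TB296: 3
The smallest is 1, between TB21 and TB296.

1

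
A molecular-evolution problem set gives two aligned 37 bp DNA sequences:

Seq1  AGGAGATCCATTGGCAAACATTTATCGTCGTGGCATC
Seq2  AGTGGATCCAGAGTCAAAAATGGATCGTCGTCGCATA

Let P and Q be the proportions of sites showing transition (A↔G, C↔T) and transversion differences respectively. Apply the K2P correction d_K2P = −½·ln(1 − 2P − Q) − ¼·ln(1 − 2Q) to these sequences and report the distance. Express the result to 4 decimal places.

Differing sites — 3:G/T (Tv); 4:A/G (Ti); 11:T/G (Tv); 12:T/A (Tv); 14:G/T (Tv); 19:C/A (Tv); 22:T/G (Tv); 23:T/G (Tv); 32:G/C (Tv); 37:C/A (Tv).
Of the 10 differences, 1 transition and 9 transversions over 37 sites: P = 1/37 = 0.027027, Q = 9/37 = 0.243243.
d = −0.5·ln(0.702703) − 0.25·ln(0.513514) = −0.5·(-0.352821) − 0.25·(-0.666478) = 0.3430.

0.3430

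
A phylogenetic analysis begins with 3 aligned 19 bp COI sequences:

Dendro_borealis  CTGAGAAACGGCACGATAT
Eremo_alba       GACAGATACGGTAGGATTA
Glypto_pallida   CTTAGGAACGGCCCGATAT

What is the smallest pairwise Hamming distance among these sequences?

3

Pairwise Hamming distances:
  Dendro_borealis vs Eremo_alba: 8
  Dendro_borealis vs Glypto_pallida: 3
  Eremo_alba vs Glypto_pallida: 10
The smallest is 3, between Dendro_borealis and Glypto_pallida.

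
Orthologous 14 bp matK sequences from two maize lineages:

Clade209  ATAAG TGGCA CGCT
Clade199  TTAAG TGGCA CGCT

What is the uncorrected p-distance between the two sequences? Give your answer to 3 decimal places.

0.071

Differing sites — 1:A/T.
There are 1 differences over 14 sites, so p = 1/14 = 0.071.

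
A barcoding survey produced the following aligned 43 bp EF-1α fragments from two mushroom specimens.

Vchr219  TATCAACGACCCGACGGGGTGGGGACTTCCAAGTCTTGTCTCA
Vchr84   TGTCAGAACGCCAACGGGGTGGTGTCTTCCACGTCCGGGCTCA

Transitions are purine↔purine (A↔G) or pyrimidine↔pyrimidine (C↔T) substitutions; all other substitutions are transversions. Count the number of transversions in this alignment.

The sequences differ at positions 2 (A/G, transition), 6 (A/G, transition), 7 (C/A, transversion), 8 (G/A, transition), 9 (A/C, transversion), 10 (C/G, transversion), 13 (G/A, transition), 23 (G/T, transversion), 25 (A/T, transversion), 32 (A/C, transversion), 36 (T/C, transition), 37 (T/G, transversion), 39 (T/G, transversion).
Of the 13 differences, 5 transitions and 8 transversions, so the answer is 8.

8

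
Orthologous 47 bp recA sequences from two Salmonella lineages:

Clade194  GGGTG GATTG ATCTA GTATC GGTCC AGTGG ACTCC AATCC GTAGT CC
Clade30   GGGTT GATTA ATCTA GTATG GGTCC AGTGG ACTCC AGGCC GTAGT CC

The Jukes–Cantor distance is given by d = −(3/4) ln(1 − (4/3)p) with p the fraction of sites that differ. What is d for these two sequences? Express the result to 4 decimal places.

0.1147

Differing sites — 5:G/T; 10:G/A; 20:C/G; 37:A/G; 38:T/G.
p = 5/47 = 0.106383.
d = −0.75 · ln(1 − (4/3)·0.106383) = −0.75 · ln(0.858156) = −0.75 · (-0.152969) = 0.1147.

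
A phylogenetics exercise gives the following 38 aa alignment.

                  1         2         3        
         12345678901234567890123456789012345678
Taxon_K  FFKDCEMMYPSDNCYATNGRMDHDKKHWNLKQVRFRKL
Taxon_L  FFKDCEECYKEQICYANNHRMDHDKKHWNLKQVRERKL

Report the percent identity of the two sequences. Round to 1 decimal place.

Mismatches occur at site 7 (M↔E), site 8 (M↔C), site 10 (P↔K), site 11 (S↔E), site 12 (D↔Q), site 13 (N↔I), site 17 (T↔N), site 19 (G↔H), site 35 (F↔E).
29 of the 38 sites match, so the percent identity is 29/38 × 100 = 76.3%.

76.3%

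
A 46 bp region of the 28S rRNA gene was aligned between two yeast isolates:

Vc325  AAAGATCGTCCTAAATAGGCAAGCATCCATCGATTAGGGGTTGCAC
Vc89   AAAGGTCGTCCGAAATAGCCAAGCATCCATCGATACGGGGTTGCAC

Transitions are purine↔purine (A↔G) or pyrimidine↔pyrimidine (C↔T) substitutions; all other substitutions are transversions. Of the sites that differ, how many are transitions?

Mismatches occur at site 5 (A→G, transition), site 12 (T→G, transversion), site 19 (G→C, transversion), site 35 (T→A, transversion), site 36 (A→C, transversion).
Of the 5 differences, 1 transition and 4 transversions, so the answer is 1.

1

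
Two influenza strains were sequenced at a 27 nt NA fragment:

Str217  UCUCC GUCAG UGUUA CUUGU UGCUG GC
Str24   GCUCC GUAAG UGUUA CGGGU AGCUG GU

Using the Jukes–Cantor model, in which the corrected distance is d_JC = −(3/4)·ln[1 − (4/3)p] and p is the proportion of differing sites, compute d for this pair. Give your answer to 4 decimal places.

The sequences differ at positions 1 (U/G), 8 (C/A), 17 (U/G), 18 (U/G), 21 (U/A), 27 (C/U).
p = 6/27 = 0.222222.
d = −0.75 · ln(1 − (4/3)·0.222222) = −0.75 · ln(0.703704) = −0.75 · (-0.351397) = 0.2635.

0.2635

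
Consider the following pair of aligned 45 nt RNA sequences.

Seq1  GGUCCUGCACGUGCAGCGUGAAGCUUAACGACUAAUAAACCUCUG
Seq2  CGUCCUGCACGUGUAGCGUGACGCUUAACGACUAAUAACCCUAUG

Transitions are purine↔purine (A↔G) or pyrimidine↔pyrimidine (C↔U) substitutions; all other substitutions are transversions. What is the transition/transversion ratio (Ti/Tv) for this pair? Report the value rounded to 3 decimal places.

Differing sites — 1:G/C (Tv); 14:C/U (Ti); 22:A/C (Tv); 39:A/C (Tv); 43:C/A (Tv).
Of the 5 differences, 1 transition and 4 transversions, so Ti/Tv = 1/4 = 0.250.

0.250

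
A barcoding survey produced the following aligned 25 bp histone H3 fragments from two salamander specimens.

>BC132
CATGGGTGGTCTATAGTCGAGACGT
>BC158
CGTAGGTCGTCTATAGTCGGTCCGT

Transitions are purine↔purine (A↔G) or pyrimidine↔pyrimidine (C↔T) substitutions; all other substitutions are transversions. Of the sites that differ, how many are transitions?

Differing sites — 2:A/G (Ti); 4:G/A (Ti); 8:G/C (Tv); 20:A/G (Ti); 21:G/T (Tv); 22:A/C (Tv).
Of the 6 differences, 3 transitions and 3 transversions, so the answer is 3.

3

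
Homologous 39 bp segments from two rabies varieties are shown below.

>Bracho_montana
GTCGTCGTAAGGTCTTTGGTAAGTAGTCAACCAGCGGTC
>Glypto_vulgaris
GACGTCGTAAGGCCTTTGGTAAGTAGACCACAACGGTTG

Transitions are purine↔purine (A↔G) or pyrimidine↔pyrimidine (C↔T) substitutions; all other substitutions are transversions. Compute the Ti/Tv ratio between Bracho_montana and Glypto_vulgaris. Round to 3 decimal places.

0.125

Mismatches occur at site 2 (T→A, transversion), site 13 (T→C, transition), site 27 (T→A, transversion), site 29 (A→C, transversion), site 32 (C→A, transversion), site 34 (G→C, transversion), site 35 (C→G, transversion), site 37 (G→T, transversion), site 39 (C→G, transversion).
Of the 9 differences, 1 transition and 8 transversions, so Ti/Tv = 1/8 = 0.125.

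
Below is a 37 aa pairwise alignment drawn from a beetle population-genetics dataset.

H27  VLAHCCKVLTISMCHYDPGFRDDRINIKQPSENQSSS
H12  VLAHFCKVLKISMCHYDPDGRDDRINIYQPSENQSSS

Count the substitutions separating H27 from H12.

Mismatches occur at site 5 (C↔F), site 10 (T↔K), site 19 (G↔D), site 20 (F↔G), site 28 (K↔Y).
That gives 5 mismatches out of 37 aligned sites, so the Hamming distance is 5.

5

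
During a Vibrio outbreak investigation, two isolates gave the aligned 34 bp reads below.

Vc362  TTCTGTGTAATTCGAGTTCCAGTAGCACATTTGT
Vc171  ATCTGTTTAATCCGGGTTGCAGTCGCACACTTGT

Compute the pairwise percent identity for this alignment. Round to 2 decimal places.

79.41%

Differing sites — 1:T/A; 7:G/T; 12:T/C; 15:A/G; 19:C/G; 24:A/C; 30:T/C.
27 of the 34 sites match, so the percent identity is 27/34 × 100 = 79.41%.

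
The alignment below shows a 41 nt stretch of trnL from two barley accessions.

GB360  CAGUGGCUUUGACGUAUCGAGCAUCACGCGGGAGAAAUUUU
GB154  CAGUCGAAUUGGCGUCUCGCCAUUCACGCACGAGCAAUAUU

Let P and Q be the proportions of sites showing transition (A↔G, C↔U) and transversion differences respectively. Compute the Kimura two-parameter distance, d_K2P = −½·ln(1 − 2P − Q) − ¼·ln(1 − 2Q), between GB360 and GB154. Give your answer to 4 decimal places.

Differing sites — 5:G/C (Tv); 7:C/A (Tv); 8:U/A (Tv); 12:A/G (Ti); 16:A/C (Tv); 20:A/C (Tv); 21:G/C (Tv); 22:C/A (Tv); 23:A/U (Tv); 30:G/A (Ti); 31:G/C (Tv); 35:A/C (Tv); 39:U/A (Tv).
Of the 13 differences, 2 transitions and 11 transversions over 41 sites: P = 2/41 = 0.048780, Q = 11/41 = 0.268293.
d = −0.5·ln(0.634147) − 0.25·ln(0.463414) = −0.5·(-0.455474) − 0.25·(-0.769134) = 0.4200.

0.4200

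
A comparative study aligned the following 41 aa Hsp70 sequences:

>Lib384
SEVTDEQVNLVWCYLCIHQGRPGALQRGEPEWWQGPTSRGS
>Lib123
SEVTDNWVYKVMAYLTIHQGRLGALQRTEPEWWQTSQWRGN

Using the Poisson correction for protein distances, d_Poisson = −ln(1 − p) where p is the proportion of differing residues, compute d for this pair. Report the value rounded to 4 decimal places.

0.4177

Mismatches occur at site 6 (E↔N), site 7 (Q↔W), site 9 (N↔Y), site 10 (L↔K), site 12 (W↔M), site 13 (C↔A), site 16 (C↔T), site 22 (P↔L), site 28 (G↔T), site 35 (G↔T), site 36 (P↔S), site 37 (T↔Q), site 38 (S↔W), site 41 (S↔N).
p = 14/41 = 0.341463.
d = −ln(1 − 0.341463) = −ln(0.658537) = 0.4177.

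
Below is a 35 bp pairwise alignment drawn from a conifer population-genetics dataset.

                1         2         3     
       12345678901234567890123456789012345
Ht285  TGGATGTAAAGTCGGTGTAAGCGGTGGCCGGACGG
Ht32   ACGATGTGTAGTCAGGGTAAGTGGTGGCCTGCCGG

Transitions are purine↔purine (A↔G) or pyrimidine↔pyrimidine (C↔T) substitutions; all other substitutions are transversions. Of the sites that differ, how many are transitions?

The sequences differ at positions 1 (T/A, transversion), 2 (G/C, transversion), 8 (A/G, transition), 9 (A/T, transversion), 14 (G/A, transition), 16 (T/G, transversion), 22 (C/T, transition), 30 (G/T, transversion), 32 (A/C, transversion).
Of the 9 differences, 3 transitions and 6 transversions, so the answer is 3.

3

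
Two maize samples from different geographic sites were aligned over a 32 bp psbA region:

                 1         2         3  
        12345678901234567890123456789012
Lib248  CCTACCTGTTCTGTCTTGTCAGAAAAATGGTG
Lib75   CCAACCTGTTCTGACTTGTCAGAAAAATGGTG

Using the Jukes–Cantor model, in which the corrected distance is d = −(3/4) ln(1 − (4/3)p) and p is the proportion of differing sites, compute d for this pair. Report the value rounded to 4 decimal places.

Differing sites — 3:T/A; 14:T/A.
p = 2/32 = 0.062500.
d = −0.75 · ln(1 − (4/3)·0.062500) = −0.75 · ln(0.916667) = −0.75 · (-0.087011) = 0.0653.

0.0653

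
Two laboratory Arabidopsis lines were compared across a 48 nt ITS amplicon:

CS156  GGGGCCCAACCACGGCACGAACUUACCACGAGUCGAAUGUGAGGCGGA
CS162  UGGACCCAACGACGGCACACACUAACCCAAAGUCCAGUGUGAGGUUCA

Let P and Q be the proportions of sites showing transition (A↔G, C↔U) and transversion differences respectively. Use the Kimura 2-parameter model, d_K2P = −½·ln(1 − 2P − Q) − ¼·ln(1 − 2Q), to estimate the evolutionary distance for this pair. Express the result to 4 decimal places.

0.3695

Mismatches occur at site 1 (G→U, transversion), site 4 (G→A, transition), site 11 (C→G, transversion), site 19 (G→A, transition), site 20 (A→C, transversion), site 24 (U→A, transversion), site 28 (A→C, transversion), site 29 (C→A, transversion), site 30 (G→A, transition), site 35 (G→C, transversion), site 37 (A→G, transition), site 45 (C→U, transition), site 46 (G→U, transversion), site 47 (G→C, transversion).
Of the 14 differences, 5 transitions and 9 transversions over 48 sites: P = 5/48 = 0.104167, Q = 9/48 = 0.187500.
d = −0.5·ln(0.604166) − 0.25·ln(0.625000) = −0.5·(-0.503906) − 0.25·(-0.470004) = 0.3695.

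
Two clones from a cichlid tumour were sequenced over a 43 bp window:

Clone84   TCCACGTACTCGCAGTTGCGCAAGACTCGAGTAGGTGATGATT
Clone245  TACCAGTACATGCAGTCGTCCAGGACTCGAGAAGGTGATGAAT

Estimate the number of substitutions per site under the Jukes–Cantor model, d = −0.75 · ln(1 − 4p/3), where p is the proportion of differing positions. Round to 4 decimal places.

Differing sites — 2:C/A; 4:A/C; 5:C/A; 10:T/A; 11:C/T; 17:T/C; 19:C/T; 20:G/C; 23:A/G; 32:T/A; 42:T/A.
p = 11/43 = 0.255814.
d = −0.75 · ln(1 − (4/3)·0.255814) = −0.75 · ln(0.658915) = −0.75 · (-0.417161) = 0.3129.

0.3129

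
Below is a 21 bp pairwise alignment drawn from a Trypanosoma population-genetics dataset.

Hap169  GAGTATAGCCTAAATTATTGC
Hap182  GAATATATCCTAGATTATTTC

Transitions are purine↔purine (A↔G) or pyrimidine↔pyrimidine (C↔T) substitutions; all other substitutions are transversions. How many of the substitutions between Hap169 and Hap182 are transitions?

2

Differing sites — 3:G/A (Ti); 8:G/T (Tv); 13:A/G (Ti); 20:G/T (Tv).
Of the 4 differences, 2 transitions and 2 transversions, so the answer is 2.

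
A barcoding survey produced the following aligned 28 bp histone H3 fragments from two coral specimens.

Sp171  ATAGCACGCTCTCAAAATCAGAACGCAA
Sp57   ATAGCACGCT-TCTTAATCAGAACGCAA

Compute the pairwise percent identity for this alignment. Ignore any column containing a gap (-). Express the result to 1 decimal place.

92.6%

Excluding the 1 gap column leaves 27 comparable sites.
The sequences differ at positions 14 (A/T), 15 (A/T).
25 of the 27 comparable sites match, so the percent identity is 25/27 × 100 = 92.6%.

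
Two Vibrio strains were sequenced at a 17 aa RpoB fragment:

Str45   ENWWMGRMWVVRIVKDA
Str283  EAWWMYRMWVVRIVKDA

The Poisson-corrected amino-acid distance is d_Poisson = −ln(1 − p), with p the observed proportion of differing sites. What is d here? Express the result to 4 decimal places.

Mismatches occur at site 2 (N/A), site 6 (G/Y).
p = 2/17 = 0.117647.
d = −ln(1 − 0.117647) = −ln(0.882353) = 0.1252.

0.1252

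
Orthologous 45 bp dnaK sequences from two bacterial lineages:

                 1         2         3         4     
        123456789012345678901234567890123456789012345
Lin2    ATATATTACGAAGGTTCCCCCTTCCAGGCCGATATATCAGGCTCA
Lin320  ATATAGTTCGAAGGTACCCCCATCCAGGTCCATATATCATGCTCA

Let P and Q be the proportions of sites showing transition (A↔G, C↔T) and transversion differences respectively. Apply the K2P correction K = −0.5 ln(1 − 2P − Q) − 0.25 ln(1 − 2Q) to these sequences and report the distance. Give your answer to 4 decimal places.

0.1754

Mismatches occur at site 6 (T↔G, transversion), site 8 (A↔T, transversion), site 16 (T↔A, transversion), site 22 (T↔A, transversion), site 29 (C↔T, transition), site 31 (G↔C, transversion), site 40 (G↔T, transversion).
Of the 7 differences, 1 transition and 6 transversions over 45 sites: P = 1/45 = 0.022222, Q = 6/45 = 0.133333.
d = −0.5·ln(0.822223) − 0.25·ln(0.733334) = −0.5·(-0.195744) − 0.25·(-0.310154) = 0.1754.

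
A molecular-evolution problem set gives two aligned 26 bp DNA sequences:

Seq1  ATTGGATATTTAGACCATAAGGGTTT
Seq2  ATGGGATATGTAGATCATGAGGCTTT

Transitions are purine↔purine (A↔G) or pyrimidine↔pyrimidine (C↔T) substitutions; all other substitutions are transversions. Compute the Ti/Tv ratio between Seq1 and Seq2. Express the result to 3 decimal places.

Differing sites — 3:T/G (Tv); 10:T/G (Tv); 15:C/T (Ti); 19:A/G (Ti); 23:G/C (Tv).
Of the 5 differences, 2 transitions and 3 transversions, so Ti/Tv = 2/3 = 0.667.

0.667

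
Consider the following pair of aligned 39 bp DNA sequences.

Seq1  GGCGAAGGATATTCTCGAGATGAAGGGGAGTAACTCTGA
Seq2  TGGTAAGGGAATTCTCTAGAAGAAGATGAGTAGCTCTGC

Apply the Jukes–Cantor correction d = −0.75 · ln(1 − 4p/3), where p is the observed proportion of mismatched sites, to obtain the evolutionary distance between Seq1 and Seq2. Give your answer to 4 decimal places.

0.3538

The sequences differ at positions 1 (G/T), 3 (C/G), 4 (G/T), 9 (A/G), 10 (T/A), 17 (G/T), 21 (T/A), 26 (G/A), 27 (G/T), 33 (A/G), 39 (A/C).
p = 11/39 = 0.282051.
d = −0.75 · ln(1 − (4/3)·0.282051) = −0.75 · ln(0.623932) = −0.75 · (-0.471714) = 0.3538.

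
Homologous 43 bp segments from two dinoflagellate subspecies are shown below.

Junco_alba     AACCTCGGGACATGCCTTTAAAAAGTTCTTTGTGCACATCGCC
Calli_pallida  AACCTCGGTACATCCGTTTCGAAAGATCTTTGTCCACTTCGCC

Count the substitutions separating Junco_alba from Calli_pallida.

8

Mismatches occur at site 9 (G→T), site 14 (G→C), site 16 (C→G), site 20 (A→C), site 21 (A→G), site 26 (T→A), site 34 (G→C), site 38 (A→T).
That gives 8 mismatches out of 43 aligned sites, so the Hamming distance is 8.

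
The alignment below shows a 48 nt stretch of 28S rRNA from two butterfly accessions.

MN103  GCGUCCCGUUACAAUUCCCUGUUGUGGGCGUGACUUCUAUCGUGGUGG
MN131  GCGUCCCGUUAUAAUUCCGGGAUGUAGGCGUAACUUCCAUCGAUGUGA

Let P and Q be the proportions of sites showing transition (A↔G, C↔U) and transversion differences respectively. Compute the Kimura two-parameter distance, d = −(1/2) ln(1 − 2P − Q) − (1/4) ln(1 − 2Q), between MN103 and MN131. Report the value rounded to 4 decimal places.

0.2458

Mismatches occur at site 12 (C↔U, transition), site 19 (C↔G, transversion), site 20 (U↔G, transversion), site 22 (U↔A, transversion), site 26 (G↔A, transition), site 32 (G↔A, transition), site 38 (U↔C, transition), site 43 (U↔A, transversion), site 44 (G↔U, transversion), site 48 (G↔A, transition).
Of the 10 differences, 5 transitions and 5 transversions over 48 sites: P = 5/48 = 0.104167, Q = 5/48 = 0.104167.
d = −0.5·ln(0.687499) − 0.25·ln(0.791666) = −0.5·(-0.374695) − 0.25·(-0.233616) = 0.2458.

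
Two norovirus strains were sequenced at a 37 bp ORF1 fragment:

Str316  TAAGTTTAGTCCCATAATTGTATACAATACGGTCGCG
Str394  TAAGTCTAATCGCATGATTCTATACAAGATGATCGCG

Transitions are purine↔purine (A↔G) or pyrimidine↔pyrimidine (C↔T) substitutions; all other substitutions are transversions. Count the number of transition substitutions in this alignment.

5

Mismatches occur at site 6 (T→C, transition), site 9 (G→A, transition), site 12 (C→G, transversion), site 16 (A→G, transition), site 20 (G→C, transversion), site 28 (T→G, transversion), site 30 (C→T, transition), site 32 (G→A, transition).
Of the 8 differences, 5 transitions and 3 transversions, so the answer is 5.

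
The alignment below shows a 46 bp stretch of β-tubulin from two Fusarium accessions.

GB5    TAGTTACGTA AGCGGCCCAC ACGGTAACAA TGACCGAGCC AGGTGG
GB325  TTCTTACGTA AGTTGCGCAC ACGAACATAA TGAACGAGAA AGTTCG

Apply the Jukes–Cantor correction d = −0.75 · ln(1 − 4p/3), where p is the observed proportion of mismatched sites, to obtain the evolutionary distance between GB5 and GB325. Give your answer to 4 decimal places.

Differing sites — 2:A/T; 3:G/C; 13:C/T; 14:G/T; 17:C/G; 24:G/A; 25:T/A; 26:A/C; 28:C/T; 34:C/A; 39:C/A; 40:C/A; 43:G/T; 45:G/C.
p = 14/46 = 0.304348.
d = −0.75 · ln(1 − (4/3)·0.304348) = −0.75 · ln(0.594203) = −0.75 · (-0.520534) = 0.3904.

0.3904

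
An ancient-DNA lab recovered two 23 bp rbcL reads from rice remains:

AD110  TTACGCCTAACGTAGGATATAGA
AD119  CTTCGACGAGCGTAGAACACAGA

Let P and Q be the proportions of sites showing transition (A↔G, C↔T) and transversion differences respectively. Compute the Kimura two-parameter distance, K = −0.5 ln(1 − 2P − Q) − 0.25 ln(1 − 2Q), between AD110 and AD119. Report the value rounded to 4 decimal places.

0.4920

Differing sites — 1:T/C (Ti); 3:A/T (Tv); 6:C/A (Tv); 8:T/G (Tv); 10:A/G (Ti); 16:G/A (Ti); 18:T/C (Ti); 20:T/C (Ti).
Of the 8 differences, 5 transitions and 3 transversions over 23 sites: P = 5/23 = 0.217391, Q = 3/23 = 0.130435.
d = −0.5·ln(0.434783) − 0.25·ln(0.739130) = −0.5·(-0.832908) − 0.25·(-0.302281) = 0.4920.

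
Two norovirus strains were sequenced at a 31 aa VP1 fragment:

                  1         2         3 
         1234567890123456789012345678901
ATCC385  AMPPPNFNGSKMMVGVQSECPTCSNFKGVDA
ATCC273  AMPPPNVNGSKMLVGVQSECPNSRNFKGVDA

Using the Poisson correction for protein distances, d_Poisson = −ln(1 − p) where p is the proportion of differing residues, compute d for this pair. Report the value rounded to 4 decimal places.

Mismatches occur at site 7 (F→V), site 13 (M→L), site 22 (T→N), site 23 (C→S), site 24 (S→R).
p = 5/31 = 0.161290.
d = −ln(1 − 0.161290) = −ln(0.838710) = 0.1759.

0.1759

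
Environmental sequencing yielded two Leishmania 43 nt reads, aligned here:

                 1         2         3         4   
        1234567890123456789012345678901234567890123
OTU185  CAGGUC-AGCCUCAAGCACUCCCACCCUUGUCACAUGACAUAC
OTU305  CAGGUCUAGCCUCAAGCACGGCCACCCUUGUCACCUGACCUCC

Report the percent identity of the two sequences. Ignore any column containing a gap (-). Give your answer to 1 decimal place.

Excluding the 1 gap column leaves 42 comparable sites.
The sequences differ at positions 20 (U/G), 21 (C/G), 35 (A/C), 40 (A/C), 42 (A/C).
37 of the 42 comparable sites match, so the percent identity is 37/42 × 100 = 88.1%.

88.1%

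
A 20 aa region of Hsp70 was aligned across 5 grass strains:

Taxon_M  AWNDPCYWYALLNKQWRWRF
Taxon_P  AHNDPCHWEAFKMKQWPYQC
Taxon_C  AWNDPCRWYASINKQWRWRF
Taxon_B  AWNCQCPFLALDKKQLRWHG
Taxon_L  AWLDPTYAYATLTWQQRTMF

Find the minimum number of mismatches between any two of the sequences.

Pairwise Hamming distances:
  Taxon_M vs Taxon_P: 10
  Taxon_M vs Taxon_C: 3
  Taxon_M vs Taxon_B: 10
  Taxon_M vs Taxon_L: 9
  Taxon_P vs Taxon_C: 10
  Taxon_P vs Taxon_B: 14
  Taxon_P vs Taxon_L: 15
  Taxon_C vs Taxon_B: 11
  Taxon_C vs Taxon_L: 11
  Taxon_B vs Taxon_L: 15
The smallest is 3, between Taxon_M and Taxon_C.

3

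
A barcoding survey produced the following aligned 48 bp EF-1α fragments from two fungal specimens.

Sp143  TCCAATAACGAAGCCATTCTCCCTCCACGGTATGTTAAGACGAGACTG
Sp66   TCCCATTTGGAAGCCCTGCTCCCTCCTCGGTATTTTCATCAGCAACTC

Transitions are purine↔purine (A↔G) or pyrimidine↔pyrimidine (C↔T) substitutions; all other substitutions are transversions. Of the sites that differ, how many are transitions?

1

Mismatches occur at site 4 (A/C, transversion), site 7 (A/T, transversion), site 8 (A/T, transversion), site 9 (C/G, transversion), site 16 (A/C, transversion), site 18 (T/G, transversion), site 27 (A/T, transversion), site 34 (G/T, transversion), site 37 (A/C, transversion), site 39 (G/T, transversion), site 40 (A/C, transversion), site 41 (C/A, transversion), site 43 (A/C, transversion), site 44 (G/A, transition), site 48 (G/C, transversion).
Of the 15 differences, 1 transition and 14 transversions, so the answer is 1.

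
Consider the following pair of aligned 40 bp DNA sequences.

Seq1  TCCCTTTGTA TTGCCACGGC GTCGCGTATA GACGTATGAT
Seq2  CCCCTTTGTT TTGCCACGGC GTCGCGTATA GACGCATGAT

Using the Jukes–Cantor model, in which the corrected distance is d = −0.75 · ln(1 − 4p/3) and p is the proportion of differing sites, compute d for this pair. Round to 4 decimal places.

0.0790

Differing sites — 1:T/C; 10:A/T; 35:T/C.
p = 3/40 = 0.075000.
d = −0.75 · ln(1 − (4/3)·0.075000) = −0.75 · ln(0.900000) = −0.75 · (-0.105361) = 0.0790.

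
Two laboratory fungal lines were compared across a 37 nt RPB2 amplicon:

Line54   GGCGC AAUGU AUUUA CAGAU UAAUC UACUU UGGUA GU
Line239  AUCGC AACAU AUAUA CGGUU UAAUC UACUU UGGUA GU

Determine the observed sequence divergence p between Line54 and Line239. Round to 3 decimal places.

The sequences differ at positions 1 (G/A), 2 (G/U), 8 (U/C), 9 (G/A), 13 (U/A), 17 (A/G), 19 (A/U).
There are 7 differences over 37 sites, so p = 7/37 = 0.189.

0.189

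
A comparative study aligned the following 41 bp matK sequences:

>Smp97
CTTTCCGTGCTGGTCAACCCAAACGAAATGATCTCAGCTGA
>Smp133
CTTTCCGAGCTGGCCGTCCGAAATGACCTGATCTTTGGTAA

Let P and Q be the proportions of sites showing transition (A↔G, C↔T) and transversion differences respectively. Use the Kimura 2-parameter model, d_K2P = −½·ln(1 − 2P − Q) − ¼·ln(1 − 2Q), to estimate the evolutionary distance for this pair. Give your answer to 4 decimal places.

0.3722

The sequences differ at positions 8 (T/A, transversion), 14 (T/C, transition), 16 (A/G, transition), 17 (A/T, transversion), 20 (C/G, transversion), 24 (C/T, transition), 27 (A/C, transversion), 28 (A/C, transversion), 35 (C/T, transition), 36 (A/T, transversion), 38 (C/G, transversion), 40 (G/A, transition).
Of the 12 differences, 5 transitions and 7 transversions over 41 sites: P = 5/41 = 0.121951, Q = 7/41 = 0.170732.
d = −0.5·ln(0.585366) − 0.25·ln(0.658536) = −0.5·(-0.535518) − 0.25·(-0.417736) = 0.3722.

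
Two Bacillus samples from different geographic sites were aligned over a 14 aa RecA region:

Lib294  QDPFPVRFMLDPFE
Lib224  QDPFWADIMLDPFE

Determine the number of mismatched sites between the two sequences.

4

Mismatches occur at site 5 (P/W), site 6 (V/A), site 7 (R/D), site 8 (F/I).
That gives 4 mismatches out of 14 aligned sites, so the Hamming distance is 4.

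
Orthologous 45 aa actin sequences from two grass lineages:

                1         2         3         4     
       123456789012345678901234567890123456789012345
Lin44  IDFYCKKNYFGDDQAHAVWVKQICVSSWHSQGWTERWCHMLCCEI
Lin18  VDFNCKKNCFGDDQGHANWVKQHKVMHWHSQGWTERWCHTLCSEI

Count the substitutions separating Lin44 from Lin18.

Mismatches occur at site 1 (I→V), site 4 (Y→N), site 9 (Y→C), site 15 (A→G), site 18 (V→N), site 23 (I→H), site 24 (C→K), site 26 (S→M), site 27 (S→H), site 40 (M→T), site 43 (C→S).
That gives 11 mismatches out of 45 aligned sites, so the Hamming distance is 11.

11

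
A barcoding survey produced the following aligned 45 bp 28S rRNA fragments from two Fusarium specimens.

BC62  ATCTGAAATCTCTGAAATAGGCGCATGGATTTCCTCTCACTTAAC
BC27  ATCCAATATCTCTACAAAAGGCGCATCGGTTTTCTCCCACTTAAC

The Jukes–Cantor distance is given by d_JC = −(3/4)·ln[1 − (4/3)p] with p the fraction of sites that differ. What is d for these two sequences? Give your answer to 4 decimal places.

Differing sites — 4:T/C; 5:G/A; 7:A/T; 14:G/A; 15:A/C; 18:T/A; 27:G/C; 29:A/G; 33:C/T; 37:T/C.
p = 10/45 = 0.222222.
d = −0.75 · ln(1 − (4/3)·0.222222) = −0.75 · ln(0.703704) = −0.75 · (-0.351397) = 0.2635.

0.2635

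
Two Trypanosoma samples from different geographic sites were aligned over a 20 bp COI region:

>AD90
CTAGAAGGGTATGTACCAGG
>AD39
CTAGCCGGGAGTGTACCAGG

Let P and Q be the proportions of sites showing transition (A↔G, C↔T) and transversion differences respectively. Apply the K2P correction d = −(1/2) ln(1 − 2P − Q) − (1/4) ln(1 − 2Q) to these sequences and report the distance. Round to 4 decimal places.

0.2330

The sequences differ at positions 5 (A/C, transversion), 6 (A/C, transversion), 10 (T/A, transversion), 11 (A/G, transition).
Of the 4 differences, 1 transition and 3 transversions over 20 sites: P = 1/20 = 0.050000, Q = 3/20 = 0.150000.
d = −0.5·ln(0.750000) − 0.25·ln(0.700000) = −0.5·(-0.287682) − 0.25·(-0.356675) = 0.2330.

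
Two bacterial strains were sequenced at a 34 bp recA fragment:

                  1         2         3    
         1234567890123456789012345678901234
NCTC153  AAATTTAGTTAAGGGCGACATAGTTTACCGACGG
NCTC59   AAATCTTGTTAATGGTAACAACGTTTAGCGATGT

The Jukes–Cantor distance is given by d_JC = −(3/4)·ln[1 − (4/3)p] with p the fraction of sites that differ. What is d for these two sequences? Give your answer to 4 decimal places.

0.3734

Differing sites — 5:T/C; 7:A/T; 13:G/T; 16:C/T; 17:G/A; 21:T/A; 22:A/C; 28:C/G; 32:C/T; 34:G/T.
p = 10/34 = 0.294118.
d = −0.75 · ln(1 − (4/3)·0.294118) = −0.75 · ln(0.607843) = −0.75 · (-0.497839) = 0.3734.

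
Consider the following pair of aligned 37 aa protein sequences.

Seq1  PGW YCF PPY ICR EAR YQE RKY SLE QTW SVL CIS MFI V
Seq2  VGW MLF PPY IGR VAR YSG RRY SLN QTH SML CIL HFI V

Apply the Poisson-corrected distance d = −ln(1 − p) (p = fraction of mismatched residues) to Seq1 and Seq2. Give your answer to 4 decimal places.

Differing sites — 1:P/V; 4:Y/M; 5:C/L; 11:C/G; 13:E/V; 17:Q/S; 18:E/G; 20:K/R; 24:E/N; 27:W/H; 29:V/M; 33:S/L; 34:M/H.
p = 13/37 = 0.351351.
d = −ln(1 − 0.351351) = −ln(0.648649) = 0.4329.

0.4329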